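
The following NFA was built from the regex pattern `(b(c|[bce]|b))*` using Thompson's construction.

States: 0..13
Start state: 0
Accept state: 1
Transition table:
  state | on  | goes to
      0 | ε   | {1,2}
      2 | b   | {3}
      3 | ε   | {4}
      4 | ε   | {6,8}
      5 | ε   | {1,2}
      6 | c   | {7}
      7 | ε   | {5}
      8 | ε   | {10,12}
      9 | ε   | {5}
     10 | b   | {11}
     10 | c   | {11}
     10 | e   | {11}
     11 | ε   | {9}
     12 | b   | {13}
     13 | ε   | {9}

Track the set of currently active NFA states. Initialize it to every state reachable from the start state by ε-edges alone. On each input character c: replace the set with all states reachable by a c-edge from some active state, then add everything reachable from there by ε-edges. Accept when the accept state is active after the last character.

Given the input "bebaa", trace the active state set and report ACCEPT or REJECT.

initial (ε-close {0}): {0,1,2}
'b' @ 1: {3,4,6,8,10,12}
'e' @ 2: {1,2,5,9,11}  ✓accept
'b' @ 3: {3,4,6,8,10,12}
'a' @ 4: {}  — no active states
rest 'a' ignored (set empty)
end set {} — state 1 not in

Answer: REJECT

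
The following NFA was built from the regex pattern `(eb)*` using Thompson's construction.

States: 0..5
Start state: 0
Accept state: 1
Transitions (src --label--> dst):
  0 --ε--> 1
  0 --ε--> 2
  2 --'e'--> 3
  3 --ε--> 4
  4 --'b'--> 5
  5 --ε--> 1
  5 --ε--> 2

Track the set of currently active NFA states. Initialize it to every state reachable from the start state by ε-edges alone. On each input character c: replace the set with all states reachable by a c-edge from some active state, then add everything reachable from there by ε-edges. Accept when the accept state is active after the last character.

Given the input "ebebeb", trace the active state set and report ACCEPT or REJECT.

Answer: ACCEPT

Derivation:
start: ε-closure({0}) = {0,1,2}
'e' @ 1: {3,4}
'b' @ 2: {1,2,5}  [accepting]
'e' @ 3: {3,4}
'b' @ 4: {1,2,5}  [accepting]
'e' @ 5: {3,4}
'b' @ 6: {1,2,5}  [accepting]
end set {1,2,5} — state 1 in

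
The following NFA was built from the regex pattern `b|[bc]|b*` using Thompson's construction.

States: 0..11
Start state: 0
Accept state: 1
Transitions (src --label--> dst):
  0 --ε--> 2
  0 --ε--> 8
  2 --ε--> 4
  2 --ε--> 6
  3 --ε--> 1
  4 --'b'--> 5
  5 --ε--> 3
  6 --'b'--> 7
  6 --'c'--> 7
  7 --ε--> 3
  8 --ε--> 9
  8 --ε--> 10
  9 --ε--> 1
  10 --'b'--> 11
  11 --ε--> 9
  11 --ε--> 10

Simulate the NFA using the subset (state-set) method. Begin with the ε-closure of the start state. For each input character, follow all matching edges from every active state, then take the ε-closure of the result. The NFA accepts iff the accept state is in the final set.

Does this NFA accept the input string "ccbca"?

initial (ε-close {0}): {0,1,2,4,6,8,9,10}
'c' @ 1: {1,3,7}  ✓accept
'c' @ 2: {}  — state set empty
rest 'bca' ignored (set empty)
after full input: {}  (accept=1 not in)

Answer: REJECT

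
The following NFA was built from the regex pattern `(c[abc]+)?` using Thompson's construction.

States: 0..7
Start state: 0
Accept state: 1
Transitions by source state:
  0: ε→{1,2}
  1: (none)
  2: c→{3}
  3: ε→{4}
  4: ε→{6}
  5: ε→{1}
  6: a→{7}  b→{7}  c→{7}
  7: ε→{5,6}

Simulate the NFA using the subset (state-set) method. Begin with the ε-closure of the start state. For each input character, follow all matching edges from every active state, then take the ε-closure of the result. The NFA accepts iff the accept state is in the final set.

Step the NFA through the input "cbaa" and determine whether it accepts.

Answer: ACCEPT

Derivation:
S₀ = ε-closure({0}) = {0,1,2}
'c' @ 1: {3,4,6}
'b' @ 2: {1,5,6,7}  ✓accept
'a' @ 3: {1,5,6,7}  ✓accept
'a' @ 4: {1,5,6,7}  ✓accept
end set {1,5,6,7} — state 1 in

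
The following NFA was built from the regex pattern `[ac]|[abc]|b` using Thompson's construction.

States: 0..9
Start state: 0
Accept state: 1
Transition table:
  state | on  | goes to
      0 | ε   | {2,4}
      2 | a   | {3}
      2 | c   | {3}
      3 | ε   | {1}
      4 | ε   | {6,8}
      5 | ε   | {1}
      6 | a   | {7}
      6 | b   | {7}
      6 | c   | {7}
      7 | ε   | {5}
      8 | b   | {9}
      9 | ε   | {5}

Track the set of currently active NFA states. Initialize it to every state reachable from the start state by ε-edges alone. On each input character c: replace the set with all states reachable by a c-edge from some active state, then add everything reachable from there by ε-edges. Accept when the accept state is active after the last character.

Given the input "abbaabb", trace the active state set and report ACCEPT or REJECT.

initial (ε-close {0}): {0,2,4,6,8}
'a' @ 1: {1,3,5,7}  ✓accept
'b' @ 2: {}  — state set empty
rest 'baabb' ignored (set empty)
after full input: {}  (accept=1 not in)

Answer: REJECT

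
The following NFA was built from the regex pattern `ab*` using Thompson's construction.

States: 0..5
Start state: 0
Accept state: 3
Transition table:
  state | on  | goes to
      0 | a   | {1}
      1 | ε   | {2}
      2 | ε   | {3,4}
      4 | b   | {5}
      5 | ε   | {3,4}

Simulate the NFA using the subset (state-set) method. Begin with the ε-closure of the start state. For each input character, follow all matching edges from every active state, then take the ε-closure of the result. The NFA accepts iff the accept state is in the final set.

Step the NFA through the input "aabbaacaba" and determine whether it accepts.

Answer: REJECT

Steps:
start: ε-closure({0}) = {0}
'a' @ 1: {1,2,3,4}  ✓accept
'a' @ 2: {}  — no active states
rest 'bbaacaba' ignored (set empty)
after full input: {}  (accept=3 not in)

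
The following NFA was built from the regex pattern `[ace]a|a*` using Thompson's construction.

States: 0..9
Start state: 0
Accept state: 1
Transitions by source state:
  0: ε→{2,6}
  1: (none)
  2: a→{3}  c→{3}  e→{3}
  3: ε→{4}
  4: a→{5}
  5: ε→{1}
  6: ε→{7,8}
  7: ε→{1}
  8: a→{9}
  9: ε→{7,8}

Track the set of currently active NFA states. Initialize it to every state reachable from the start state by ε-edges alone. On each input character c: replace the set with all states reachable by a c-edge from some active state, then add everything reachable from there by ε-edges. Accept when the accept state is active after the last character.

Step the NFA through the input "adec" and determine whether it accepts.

start: ε-closure({0}) = {0,1,2,6,7,8}
'a' @ 1: {1,3,4,7,8,9}  ✓accept
'd' @ 2: {}  — dead — no transitions
rest 'ec' ignored (set empty)
end set {} — state 1 not in

Answer: REJECT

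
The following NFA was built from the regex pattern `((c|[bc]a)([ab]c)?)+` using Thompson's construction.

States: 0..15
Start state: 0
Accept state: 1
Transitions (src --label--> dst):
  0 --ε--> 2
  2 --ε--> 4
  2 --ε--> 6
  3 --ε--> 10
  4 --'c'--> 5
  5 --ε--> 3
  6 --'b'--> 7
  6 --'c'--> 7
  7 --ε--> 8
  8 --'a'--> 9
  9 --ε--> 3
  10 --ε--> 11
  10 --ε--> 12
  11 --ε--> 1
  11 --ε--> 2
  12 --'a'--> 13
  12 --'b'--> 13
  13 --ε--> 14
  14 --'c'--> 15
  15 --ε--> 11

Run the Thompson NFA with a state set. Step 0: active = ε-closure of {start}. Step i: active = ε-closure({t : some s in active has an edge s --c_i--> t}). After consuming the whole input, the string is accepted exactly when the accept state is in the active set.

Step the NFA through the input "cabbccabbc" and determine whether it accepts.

Answer: REJECT

Steps:
S₀ = ε-closure({0}) = {0,2,4,6}
'c' @ 1: {1,2,3,4,5,6,7,8,10,11,12}  ✓accept
'a' @ 2: {1,2,3,4,6,9,10,11,12,13,14}  ✓accept
'b' @ 3: {7,8,13,14}
'b' @ 4: {}  — dead — no transitions
rest 'ccabbc' ignored (set empty)
after full input: {}  (accept=1 not in)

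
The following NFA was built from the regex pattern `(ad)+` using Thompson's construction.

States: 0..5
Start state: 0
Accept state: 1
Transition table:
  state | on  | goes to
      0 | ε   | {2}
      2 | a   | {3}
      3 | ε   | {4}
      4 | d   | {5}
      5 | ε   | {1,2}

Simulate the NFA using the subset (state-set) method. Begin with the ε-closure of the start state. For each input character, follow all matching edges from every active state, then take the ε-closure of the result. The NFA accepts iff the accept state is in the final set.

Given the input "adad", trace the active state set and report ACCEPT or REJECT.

Answer: ACCEPT

Trace:
initial (ε-close {0}): {0,2}
'a' @ 1: {3,4}
'd' @ 2: {1,2,5}  [accepting]
'a' @ 3: {3,4}
'd' @ 4: {1,2,5}  [accepting]
end set {1,2,5} — state 1 in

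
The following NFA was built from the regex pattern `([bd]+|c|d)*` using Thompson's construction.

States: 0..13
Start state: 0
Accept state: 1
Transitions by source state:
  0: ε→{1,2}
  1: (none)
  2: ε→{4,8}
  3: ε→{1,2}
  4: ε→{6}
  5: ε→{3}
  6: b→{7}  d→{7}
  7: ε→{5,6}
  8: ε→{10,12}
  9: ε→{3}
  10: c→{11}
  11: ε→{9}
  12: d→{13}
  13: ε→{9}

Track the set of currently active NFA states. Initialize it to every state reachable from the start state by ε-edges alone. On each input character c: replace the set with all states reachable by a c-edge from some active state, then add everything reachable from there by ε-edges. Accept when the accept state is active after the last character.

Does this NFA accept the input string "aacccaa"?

S₀ = ε-closure({0}) = {0,1,2,4,6,8,10,12}
'a' @ 1: {}  — dead — no transitions
rest 'acccaa' ignored (set empty)
end set {} — state 1 not in

Answer: REJECT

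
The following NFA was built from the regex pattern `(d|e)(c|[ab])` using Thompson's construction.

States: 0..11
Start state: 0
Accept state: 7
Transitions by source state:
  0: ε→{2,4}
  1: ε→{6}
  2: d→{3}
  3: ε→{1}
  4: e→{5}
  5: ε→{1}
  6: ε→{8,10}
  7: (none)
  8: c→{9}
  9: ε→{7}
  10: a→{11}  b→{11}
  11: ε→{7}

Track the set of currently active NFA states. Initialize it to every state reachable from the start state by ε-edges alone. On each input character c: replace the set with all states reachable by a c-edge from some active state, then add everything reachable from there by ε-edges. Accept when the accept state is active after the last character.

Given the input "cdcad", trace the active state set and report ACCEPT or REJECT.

Answer: REJECT

Steps:
initial (ε-close {0}): {0,2,4}
'c' @ 1: {}  — no active states
rest 'dcad' ignored (set empty)
after full input: {}  (accept=7 not in)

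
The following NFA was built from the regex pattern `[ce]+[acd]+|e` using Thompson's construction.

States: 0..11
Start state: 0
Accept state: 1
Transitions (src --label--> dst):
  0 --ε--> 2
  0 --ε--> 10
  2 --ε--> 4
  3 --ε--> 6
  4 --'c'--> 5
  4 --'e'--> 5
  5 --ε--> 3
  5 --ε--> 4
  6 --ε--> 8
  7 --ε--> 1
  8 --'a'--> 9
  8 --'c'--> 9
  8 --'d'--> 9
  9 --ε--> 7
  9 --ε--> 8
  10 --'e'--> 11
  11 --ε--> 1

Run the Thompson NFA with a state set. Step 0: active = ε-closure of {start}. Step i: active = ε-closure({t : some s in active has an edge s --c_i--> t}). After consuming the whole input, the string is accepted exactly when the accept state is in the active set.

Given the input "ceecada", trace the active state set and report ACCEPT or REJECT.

start: ε-closure({0}) = {0,2,4,10}
'c' @ 1: {3,4,5,6,8}
'e' @ 2: {3,4,5,6,8}
'e' @ 3: {3,4,5,6,8}
'c' @ 4: {1,3,4,5,6,7,8,9}  [accepting]
'a' @ 5: {1,7,8,9}  [accepting]
'd' @ 6: {1,7,8,9}  [accepting]
'a' @ 7: {1,7,8,9}  [accepting]
after full input: {1,7,8,9}  (accept=1 in)

Answer: ACCEPT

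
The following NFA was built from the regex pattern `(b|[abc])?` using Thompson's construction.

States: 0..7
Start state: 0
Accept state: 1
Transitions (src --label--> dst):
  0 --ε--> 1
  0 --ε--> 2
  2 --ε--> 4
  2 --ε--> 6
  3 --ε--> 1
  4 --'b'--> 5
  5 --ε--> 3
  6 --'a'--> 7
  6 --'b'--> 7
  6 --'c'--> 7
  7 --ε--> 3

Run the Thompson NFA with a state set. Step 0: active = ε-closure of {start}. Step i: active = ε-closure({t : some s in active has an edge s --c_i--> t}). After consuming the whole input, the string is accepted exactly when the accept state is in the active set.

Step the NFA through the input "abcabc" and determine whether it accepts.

S₀ = ε-closure({0}) = {0,1,2,4,6}
'a' @ 1: {1,3,7}  [accepting]
'b' @ 2: {}  — state set empty
rest 'cabc' ignored (set empty)
final: {}; accept 1 not in set

Answer: REJECT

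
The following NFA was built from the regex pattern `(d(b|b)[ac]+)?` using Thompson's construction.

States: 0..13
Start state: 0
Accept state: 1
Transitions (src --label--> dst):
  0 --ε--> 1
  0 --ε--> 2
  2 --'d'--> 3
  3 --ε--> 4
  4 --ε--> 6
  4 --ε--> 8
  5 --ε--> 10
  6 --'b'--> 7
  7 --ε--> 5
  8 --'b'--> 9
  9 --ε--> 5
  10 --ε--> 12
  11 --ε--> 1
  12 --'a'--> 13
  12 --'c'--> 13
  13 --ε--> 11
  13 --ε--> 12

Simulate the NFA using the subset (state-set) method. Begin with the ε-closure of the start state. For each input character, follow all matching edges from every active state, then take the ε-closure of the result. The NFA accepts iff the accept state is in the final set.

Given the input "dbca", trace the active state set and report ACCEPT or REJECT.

Answer: ACCEPT

Steps:
start: ε-closure({0}) = {0,1,2}
'd' @ 1: {3,4,6,8}
'b' @ 2: {5,7,9,10,12}
'c' @ 3: {1,11,12,13}  ✓accept
'a' @ 4: {1,11,12,13}  ✓accept
end set {1,11,12,13} — state 1 in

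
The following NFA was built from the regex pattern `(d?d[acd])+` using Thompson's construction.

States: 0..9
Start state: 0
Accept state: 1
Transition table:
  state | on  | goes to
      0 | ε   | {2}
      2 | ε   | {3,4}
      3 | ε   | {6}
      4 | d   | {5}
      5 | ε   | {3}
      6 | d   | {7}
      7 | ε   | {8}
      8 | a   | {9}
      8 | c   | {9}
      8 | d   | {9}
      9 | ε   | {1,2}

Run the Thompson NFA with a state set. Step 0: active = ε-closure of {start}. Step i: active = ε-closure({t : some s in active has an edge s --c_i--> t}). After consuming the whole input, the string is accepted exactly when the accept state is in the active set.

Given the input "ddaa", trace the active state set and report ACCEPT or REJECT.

Answer: REJECT

Derivation:
S₀ = ε-closure({0}) = {0,2,3,4,6}
'd' @ 1: {3,5,6,7,8}
'd' @ 2: {1,2,3,4,6,7,8,9}  (accept∈set)
'a' @ 3: {1,2,3,4,6,9}  (accept∈set)
'a' @ 4: {}  — dead — no transitions
after full input: {}  (accept=1 not in)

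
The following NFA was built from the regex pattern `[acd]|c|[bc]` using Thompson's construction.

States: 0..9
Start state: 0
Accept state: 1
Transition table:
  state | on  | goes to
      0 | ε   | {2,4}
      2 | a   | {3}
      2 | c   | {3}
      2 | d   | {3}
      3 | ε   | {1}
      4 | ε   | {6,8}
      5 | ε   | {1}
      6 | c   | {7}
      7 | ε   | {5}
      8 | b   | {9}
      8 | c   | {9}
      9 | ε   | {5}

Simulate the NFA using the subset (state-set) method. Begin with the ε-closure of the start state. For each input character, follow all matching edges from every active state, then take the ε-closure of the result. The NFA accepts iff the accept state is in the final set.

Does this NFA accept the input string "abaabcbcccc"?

Answer: REJECT

Derivation:
start: ε-closure({0}) = {0,2,4,6,8}
'a' @ 1: {1,3}  ✓accept
'b' @ 2: {}  — state set empty
rest 'aabcbcccc' ignored (set empty)
end set {} — state 1 not in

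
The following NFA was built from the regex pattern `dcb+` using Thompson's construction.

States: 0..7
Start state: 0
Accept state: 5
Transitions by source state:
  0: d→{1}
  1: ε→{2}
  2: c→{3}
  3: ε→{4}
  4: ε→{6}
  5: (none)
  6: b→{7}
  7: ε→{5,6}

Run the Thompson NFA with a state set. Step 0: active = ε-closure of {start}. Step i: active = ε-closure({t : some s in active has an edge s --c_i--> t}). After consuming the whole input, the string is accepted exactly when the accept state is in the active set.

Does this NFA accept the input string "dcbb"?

Answer: ACCEPT

Steps:
start: ε-closure({0}) = {0}
'd' @ 1: {1,2}
'c' @ 2: {3,4,6}
'b' @ 3: {5,6,7}  ✓accept
'b' @ 4: {5,6,7}  ✓accept
final: {5,6,7}; accept 5 in set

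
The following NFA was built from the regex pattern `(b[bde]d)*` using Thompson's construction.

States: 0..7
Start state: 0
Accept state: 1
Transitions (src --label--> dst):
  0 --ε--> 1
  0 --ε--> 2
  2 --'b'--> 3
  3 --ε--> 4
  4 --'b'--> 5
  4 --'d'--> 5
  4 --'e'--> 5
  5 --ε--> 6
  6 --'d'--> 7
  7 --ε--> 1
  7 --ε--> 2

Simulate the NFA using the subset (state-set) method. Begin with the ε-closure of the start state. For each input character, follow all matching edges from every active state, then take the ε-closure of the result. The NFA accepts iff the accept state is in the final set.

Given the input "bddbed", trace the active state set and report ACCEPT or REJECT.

S₀ = ε-closure({0}) = {0,1,2}
'b' @ 1: {3,4}
'd' @ 2: {5,6}
'd' @ 3: {1,2,7}  [accepting]
'b' @ 4: {3,4}
'e' @ 5: {5,6}
'd' @ 6: {1,2,7}  [accepting]
final: {1,2,7}; accept 1 in set

Answer: ACCEPT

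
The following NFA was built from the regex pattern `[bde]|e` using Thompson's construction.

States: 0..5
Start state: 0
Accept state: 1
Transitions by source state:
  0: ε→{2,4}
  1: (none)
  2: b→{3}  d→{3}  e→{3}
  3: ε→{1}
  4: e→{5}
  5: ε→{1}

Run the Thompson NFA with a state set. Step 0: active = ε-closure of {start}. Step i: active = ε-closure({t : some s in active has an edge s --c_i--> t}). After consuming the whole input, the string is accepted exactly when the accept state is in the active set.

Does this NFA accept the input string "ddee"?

S₀ = ε-closure({0}) = {0,2,4}
'd' @ 1: {1,3}  (accept∈set)
'd' @ 2: {}  — state set empty
rest 'ee' ignored (set empty)
final: {}; accept 1 not in set

Answer: REJECT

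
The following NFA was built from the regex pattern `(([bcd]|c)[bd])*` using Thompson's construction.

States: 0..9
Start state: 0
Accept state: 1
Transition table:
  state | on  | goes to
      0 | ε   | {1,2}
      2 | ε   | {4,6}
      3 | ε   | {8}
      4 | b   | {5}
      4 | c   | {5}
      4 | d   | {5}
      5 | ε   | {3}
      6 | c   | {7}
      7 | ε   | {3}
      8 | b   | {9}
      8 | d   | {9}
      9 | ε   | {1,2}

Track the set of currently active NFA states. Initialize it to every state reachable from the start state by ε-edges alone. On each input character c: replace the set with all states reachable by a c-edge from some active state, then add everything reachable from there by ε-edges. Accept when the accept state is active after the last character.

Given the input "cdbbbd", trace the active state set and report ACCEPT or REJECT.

Answer: ACCEPT

Trace:
initial (ε-close {0}): {0,1,2,4,6}
'c' @ 1: {3,5,7,8}
'd' @ 2: {1,2,4,6,9}  [accepting]
'b' @ 3: {3,5,8}
'b' @ 4: {1,2,4,6,9}  [accepting]
'b' @ 5: {3,5,8}
'd' @ 6: {1,2,4,6,9}  [accepting]
after full input: {1,2,4,6,9}  (accept=1 in)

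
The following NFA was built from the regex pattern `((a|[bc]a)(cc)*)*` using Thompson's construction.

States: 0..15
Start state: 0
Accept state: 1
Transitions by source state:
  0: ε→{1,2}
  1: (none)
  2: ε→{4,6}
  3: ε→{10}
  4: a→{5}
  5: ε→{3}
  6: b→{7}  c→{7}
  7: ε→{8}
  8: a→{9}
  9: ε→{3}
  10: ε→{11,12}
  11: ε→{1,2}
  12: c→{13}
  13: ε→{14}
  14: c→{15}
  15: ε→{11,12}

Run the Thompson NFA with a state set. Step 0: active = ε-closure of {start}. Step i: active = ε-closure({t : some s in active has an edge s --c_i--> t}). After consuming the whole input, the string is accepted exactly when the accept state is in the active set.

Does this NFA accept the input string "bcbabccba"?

initial (ε-close {0}): {0,1,2,4,6}
'b' @ 1: {7,8}
'c' @ 2: {}  — dead — no transitions
rest 'babccba' ignored (set empty)
final: {}; accept 1 not in set

Answer: REJECT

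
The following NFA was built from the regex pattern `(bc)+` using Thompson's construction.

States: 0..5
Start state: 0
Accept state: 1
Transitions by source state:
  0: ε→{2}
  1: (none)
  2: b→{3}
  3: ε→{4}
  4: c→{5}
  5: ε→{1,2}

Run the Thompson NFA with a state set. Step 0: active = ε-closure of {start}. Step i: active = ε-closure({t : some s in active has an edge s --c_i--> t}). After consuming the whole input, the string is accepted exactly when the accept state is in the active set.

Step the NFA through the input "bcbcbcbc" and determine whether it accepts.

start: ε-closure({0}) = {0,2}
'b' @ 1: {3,4}
'c' @ 2: {1,2,5}  [accepting]
'b' @ 3: {3,4}
'c' @ 4: {1,2,5}  [accepting]
'b' @ 5: {3,4}
'c' @ 6: {1,2,5}  [accepting]
'b' @ 7: {3,4}
'c' @ 8: {1,2,5}  [accepting]
final: {1,2,5}; accept 1 in set

Answer: ACCEPT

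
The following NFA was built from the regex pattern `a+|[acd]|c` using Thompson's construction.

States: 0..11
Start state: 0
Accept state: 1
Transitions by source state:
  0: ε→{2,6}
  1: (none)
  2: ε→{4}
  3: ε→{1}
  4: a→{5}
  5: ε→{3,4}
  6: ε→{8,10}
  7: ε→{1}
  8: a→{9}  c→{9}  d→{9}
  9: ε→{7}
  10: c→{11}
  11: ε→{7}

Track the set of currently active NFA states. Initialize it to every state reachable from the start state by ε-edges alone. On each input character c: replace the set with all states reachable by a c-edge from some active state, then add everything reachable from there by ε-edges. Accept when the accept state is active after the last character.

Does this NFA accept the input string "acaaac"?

S₀ = ε-closure({0}) = {0,2,4,6,8,10}
'a' @ 1: {1,3,4,5,7,9}  ✓accept
'c' @ 2: {}  — dead — no transitions
rest 'aaac' ignored (set empty)
after full input: {}  (accept=1 not in)

Answer: REJECT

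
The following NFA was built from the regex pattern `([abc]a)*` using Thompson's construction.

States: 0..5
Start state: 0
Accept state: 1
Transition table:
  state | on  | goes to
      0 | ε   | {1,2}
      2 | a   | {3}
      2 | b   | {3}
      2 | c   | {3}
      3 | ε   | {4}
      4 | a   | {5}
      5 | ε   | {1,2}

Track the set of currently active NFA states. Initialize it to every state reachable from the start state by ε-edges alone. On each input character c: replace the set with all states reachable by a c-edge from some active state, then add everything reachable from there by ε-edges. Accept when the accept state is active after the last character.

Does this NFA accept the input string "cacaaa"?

Answer: ACCEPT

Steps:
initial (ε-close {0}): {0,1,2}
'c' @ 1: {3,4}
'a' @ 2: {1,2,5}  [accepting]
'c' @ 3: {3,4}
'a' @ 4: {1,2,5}  [accepting]
'a' @ 5: {3,4}
'a' @ 6: {1,2,5}  [accepting]
after full input: {1,2,5}  (accept=1 in)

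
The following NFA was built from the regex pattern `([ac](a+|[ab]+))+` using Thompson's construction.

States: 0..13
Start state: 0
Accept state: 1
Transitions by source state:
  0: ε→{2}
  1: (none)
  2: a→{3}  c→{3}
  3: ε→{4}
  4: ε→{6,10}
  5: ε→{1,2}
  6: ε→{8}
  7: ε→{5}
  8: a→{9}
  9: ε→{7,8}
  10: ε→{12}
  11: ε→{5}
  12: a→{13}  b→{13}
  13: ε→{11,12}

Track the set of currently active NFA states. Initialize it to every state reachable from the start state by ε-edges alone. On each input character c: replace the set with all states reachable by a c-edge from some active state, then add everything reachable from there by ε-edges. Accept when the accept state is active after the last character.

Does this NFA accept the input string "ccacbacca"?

S₀ = ε-closure({0}) = {0,2}
'c' @ 1: {3,4,6,8,10,12}
'c' @ 2: {}  — state set empty
rest 'acbacca' ignored (set empty)
final: {}; accept 1 not in set

Answer: REJECT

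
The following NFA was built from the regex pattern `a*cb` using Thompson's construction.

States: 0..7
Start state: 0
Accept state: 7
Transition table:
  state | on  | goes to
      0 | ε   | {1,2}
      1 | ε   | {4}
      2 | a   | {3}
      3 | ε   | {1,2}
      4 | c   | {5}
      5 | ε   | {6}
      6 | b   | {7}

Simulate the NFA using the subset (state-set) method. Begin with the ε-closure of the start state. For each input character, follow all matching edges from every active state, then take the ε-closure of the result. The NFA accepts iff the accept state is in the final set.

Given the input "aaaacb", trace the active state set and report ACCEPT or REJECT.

Answer: ACCEPT

Trace:
start: ε-closure({0}) = {0,1,2,4}
'a' @ 1: {1,2,3,4}
'a' @ 2: {1,2,3,4}
'a' @ 3: {1,2,3,4}
'a' @ 4: {1,2,3,4}
'c' @ 5: {5,6}
'b' @ 6: {7}  (accept∈set)
end set {7} — state 7 in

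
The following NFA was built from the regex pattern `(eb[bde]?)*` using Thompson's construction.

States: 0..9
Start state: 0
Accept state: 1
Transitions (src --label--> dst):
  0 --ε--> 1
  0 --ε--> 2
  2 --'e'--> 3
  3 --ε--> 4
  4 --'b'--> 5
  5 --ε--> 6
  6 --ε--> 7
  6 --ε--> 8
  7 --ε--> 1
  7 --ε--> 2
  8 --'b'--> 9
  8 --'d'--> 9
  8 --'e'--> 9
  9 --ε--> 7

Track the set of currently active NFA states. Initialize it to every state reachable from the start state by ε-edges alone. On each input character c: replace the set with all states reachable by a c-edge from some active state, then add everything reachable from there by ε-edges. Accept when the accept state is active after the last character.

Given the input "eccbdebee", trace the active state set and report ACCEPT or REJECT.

S₀ = ε-closure({0}) = {0,1,2}
'e' @ 1: {3,4}
'c' @ 2: {}  — dead — no transitions
rest 'cbdebee' ignored (set empty)
after full input: {}  (accept=1 not in)

Answer: REJECT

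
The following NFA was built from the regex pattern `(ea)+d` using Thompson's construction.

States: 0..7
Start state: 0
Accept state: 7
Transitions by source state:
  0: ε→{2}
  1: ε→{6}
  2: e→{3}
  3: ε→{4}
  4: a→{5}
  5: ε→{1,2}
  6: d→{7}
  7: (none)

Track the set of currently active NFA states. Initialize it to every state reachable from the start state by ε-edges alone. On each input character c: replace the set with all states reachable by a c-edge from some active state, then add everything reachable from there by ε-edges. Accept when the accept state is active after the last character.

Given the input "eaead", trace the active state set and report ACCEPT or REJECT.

initial (ε-close {0}): {0,2}
'e' @ 1: {3,4}
'a' @ 2: {1,2,5,6}
'e' @ 3: {3,4}
'a' @ 4: {1,2,5,6}
'd' @ 5: {7}  (accept∈set)
after full input: {7}  (accept=7 in)

Answer: ACCEPT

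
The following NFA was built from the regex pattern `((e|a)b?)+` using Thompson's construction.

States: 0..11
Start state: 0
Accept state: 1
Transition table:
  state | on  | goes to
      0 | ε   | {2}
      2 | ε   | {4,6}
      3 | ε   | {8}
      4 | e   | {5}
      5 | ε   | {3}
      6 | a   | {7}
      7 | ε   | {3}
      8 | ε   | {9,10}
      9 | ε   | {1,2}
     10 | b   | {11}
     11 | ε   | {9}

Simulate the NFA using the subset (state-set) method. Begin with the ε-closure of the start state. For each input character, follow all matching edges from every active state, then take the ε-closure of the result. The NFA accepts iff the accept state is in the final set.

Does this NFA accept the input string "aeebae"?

Answer: ACCEPT

Trace:
start: ε-closure({0}) = {0,2,4,6}
'a' @ 1: {1,2,3,4,6,7,8,9,10}  (accept∈set)
'e' @ 2: {1,2,3,4,5,6,8,9,10}  (accept∈set)
'e' @ 3: {1,2,3,4,5,6,8,9,10}  (accept∈set)
'b' @ 4: {1,2,4,6,9,11}  (accept∈set)
'a' @ 5: {1,2,3,4,6,7,8,9,10}  (accept∈set)
'e' @ 6: {1,2,3,4,5,6,8,9,10}  (accept∈set)
after full input: {1,2,3,4,5,6,8,9,10}  (accept=1 in)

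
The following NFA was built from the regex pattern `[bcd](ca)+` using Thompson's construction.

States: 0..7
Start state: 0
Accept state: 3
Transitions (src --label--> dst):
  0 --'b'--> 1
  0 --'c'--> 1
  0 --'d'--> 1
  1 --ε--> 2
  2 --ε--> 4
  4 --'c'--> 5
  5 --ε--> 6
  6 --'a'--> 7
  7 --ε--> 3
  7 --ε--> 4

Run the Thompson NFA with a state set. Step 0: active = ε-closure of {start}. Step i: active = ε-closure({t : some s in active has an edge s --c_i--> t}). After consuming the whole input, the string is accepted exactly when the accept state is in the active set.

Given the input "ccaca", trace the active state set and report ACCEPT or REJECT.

Answer: ACCEPT

Trace:
S₀ = ε-closure({0}) = {0}
'c' @ 1: {1,2,4}
'c' @ 2: {5,6}
'a' @ 3: {3,4,7}  (accept∈set)
'c' @ 4: {5,6}
'a' @ 5: {3,4,7}  (accept∈set)
after full input: {3,4,7}  (accept=3 in)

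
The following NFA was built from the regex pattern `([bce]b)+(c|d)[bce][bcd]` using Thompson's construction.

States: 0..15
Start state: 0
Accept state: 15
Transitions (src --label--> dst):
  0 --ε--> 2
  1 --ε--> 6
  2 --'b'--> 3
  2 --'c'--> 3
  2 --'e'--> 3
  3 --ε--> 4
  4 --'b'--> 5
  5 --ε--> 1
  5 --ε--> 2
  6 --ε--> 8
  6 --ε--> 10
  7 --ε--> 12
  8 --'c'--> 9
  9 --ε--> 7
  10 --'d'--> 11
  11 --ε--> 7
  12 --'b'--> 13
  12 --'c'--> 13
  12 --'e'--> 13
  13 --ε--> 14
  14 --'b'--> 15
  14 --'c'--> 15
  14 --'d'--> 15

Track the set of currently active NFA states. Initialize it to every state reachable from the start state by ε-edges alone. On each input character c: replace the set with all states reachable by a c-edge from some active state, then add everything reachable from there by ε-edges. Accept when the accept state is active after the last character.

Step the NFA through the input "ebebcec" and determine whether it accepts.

Answer: ACCEPT

Steps:
S₀ = ε-closure({0}) = {0,2}
'e' @ 1: {3,4}
'b' @ 2: {1,2,5,6,8,10}
'e' @ 3: {3,4}
'b' @ 4: {1,2,5,6,8,10}
'c' @ 5: {3,4,7,9,12}
'e' @ 6: {13,14}
'c' @ 7: {15}  ✓accept
end set {15} — state 15 in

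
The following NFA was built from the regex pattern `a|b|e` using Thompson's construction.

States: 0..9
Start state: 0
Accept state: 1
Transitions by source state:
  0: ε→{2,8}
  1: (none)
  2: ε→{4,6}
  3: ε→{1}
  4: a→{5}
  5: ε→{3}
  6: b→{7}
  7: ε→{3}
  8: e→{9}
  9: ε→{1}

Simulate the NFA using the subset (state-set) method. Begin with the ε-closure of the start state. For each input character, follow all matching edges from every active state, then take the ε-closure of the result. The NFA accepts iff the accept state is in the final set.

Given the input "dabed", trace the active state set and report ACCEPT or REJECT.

start: ε-closure({0}) = {0,2,4,6,8}
'd' @ 1: {}  — dead — no transitions
rest 'abed' ignored (set empty)
final: {}; accept 1 not in set

Answer: REJECT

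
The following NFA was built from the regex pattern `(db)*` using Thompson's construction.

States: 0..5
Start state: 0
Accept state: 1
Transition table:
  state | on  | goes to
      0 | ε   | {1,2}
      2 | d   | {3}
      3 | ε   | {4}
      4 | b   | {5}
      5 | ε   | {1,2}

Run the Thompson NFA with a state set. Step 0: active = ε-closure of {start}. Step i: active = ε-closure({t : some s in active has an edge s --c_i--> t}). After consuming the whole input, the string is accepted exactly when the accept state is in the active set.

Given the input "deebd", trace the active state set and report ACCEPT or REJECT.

Answer: REJECT

Derivation:
initial (ε-close {0}): {0,1,2}
'd' @ 1: {3,4}
'e' @ 2: {}  — dead — no transitions
rest 'ebd' ignored (set empty)
final: {}; accept 1 not in set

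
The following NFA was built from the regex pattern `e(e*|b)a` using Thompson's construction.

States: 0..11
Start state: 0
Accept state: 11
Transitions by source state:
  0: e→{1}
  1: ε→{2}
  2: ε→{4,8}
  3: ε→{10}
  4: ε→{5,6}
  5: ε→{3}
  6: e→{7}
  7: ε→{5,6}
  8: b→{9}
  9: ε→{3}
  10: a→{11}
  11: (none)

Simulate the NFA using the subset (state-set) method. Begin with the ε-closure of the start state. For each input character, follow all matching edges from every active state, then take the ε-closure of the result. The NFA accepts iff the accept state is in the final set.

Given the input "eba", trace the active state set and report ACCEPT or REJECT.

initial (ε-close {0}): {0}
'e' @ 1: {1,2,3,4,5,6,8,10}
'b' @ 2: {3,9,10}
'a' @ 3: {11}  [accepting]
final: {11}; accept 11 in set

Answer: ACCEPT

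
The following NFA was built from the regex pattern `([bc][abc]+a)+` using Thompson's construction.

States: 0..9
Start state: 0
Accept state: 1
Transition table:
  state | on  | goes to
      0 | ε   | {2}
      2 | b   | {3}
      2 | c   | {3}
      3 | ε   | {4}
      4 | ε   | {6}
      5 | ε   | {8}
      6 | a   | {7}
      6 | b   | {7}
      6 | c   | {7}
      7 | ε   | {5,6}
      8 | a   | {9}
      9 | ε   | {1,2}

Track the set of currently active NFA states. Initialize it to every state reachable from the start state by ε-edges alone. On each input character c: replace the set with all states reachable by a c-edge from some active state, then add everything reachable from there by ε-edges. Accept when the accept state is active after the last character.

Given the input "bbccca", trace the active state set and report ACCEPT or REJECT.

Answer: ACCEPT

Steps:
initial (ε-close {0}): {0,2}
'b' @ 1: {3,4,6}
'b' @ 2: {5,6,7,8}
'c' @ 3: {5,6,7,8}
'c' @ 4: {5,6,7,8}
'c' @ 5: {5,6,7,8}
'a' @ 6: {1,2,5,6,7,8,9}  [accepting]
end set {1,2,5,6,7,8,9} — state 1 in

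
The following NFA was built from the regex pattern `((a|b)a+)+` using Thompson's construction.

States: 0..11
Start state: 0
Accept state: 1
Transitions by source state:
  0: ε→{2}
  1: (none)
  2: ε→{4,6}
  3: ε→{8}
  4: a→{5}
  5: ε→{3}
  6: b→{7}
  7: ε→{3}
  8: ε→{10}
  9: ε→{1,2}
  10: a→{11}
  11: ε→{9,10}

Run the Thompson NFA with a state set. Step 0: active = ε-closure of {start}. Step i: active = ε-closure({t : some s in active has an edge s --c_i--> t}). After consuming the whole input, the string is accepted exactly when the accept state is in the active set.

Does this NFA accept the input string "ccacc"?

Answer: REJECT

Steps:
initial (ε-close {0}): {0,2,4,6}
'c' @ 1: {}  — state set empty
rest 'cacc' ignored (set empty)
after full input: {}  (accept=1 not in)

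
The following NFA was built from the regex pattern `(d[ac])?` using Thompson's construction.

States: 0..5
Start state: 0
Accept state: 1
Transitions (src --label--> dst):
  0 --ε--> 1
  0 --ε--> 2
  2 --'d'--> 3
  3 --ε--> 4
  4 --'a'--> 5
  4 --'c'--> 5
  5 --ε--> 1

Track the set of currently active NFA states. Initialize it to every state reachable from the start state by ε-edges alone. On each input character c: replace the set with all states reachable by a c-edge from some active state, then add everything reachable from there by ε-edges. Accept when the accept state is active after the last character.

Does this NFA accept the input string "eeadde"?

start: ε-closure({0}) = {0,1,2}
'e' @ 1: {}  — no active states
rest 'eadde' ignored (set empty)
after full input: {}  (accept=1 not in)

Answer: REJECT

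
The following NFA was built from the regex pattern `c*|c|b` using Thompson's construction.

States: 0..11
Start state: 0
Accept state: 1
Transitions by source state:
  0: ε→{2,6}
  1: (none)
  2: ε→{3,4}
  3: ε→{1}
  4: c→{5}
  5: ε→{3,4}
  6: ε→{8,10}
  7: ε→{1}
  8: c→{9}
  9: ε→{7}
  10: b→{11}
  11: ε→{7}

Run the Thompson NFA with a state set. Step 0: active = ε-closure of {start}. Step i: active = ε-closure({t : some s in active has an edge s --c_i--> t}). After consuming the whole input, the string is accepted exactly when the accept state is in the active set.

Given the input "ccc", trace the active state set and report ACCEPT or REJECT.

S₀ = ε-closure({0}) = {0,1,2,3,4,6,8,10}
'c' @ 1: {1,3,4,5,7,9}  (accept∈set)
'c' @ 2: {1,3,4,5}  (accept∈set)
'c' @ 3: {1,3,4,5}  (accept∈set)
after full input: {1,3,4,5}  (accept=1 in)

Answer: ACCEPT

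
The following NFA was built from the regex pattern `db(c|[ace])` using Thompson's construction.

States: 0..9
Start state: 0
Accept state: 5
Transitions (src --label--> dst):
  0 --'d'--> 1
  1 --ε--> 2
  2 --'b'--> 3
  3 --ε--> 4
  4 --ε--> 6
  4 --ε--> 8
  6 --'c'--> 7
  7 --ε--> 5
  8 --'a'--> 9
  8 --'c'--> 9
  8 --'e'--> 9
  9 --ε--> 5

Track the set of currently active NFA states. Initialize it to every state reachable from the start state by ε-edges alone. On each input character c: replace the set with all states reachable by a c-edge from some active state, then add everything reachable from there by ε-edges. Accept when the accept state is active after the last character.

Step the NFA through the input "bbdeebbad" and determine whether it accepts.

start: ε-closure({0}) = {0}
'b' @ 1: {}  — dead — no transitions
rest 'bdeebbad' ignored (set empty)
after full input: {}  (accept=5 not in)

Answer: REJECT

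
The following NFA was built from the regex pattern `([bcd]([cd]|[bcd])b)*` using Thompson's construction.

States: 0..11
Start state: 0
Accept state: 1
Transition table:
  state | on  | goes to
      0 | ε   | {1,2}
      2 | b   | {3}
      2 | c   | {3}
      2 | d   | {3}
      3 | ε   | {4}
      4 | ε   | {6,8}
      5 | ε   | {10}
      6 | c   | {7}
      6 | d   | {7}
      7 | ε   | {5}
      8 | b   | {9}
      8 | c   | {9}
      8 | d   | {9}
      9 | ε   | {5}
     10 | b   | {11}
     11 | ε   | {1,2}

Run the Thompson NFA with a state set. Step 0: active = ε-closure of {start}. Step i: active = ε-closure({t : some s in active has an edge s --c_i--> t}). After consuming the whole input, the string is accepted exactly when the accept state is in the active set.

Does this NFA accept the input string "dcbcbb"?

Answer: ACCEPT

Steps:
start: ε-closure({0}) = {0,1,2}
'd' @ 1: {3,4,6,8}
'c' @ 2: {5,7,9,10}
'b' @ 3: {1,2,11}  [accepting]
'c' @ 4: {3,4,6,8}
'b' @ 5: {5,9,10}
'b' @ 6: {1,2,11}  [accepting]
end set {1,2,11} — state 1 in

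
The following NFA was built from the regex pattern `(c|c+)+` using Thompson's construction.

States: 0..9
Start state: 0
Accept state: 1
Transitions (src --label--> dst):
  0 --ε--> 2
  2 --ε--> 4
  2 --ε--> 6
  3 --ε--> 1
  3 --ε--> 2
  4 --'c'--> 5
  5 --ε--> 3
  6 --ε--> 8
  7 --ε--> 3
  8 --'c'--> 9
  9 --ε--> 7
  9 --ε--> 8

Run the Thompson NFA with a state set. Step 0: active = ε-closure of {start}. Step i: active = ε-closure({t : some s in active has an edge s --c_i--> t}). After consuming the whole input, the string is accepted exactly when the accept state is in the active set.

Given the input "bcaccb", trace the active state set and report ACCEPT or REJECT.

S₀ = ε-closure({0}) = {0,2,4,6,8}
'b' @ 1: {}  — no active states
rest 'caccb' ignored (set empty)
after full input: {}  (accept=1 not in)

Answer: REJECT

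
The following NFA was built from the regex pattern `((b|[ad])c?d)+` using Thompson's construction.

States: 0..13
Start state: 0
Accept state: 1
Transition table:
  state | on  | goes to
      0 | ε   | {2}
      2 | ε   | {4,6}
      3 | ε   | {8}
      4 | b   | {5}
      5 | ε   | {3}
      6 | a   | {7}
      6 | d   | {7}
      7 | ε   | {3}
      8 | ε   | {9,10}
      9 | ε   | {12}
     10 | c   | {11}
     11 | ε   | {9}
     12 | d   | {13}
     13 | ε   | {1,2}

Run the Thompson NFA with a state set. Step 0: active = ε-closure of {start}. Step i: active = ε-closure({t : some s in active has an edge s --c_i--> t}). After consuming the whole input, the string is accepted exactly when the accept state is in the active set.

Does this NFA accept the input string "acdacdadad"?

Answer: ACCEPT

Derivation:
start: ε-closure({0}) = {0,2,4,6}
'a' @ 1: {3,7,8,9,10,12}
'c' @ 2: {9,11,12}
'd' @ 3: {1,2,4,6,13}  (accept∈set)
'a' @ 4: {3,7,8,9,10,12}
'c' @ 5: {9,11,12}
'd' @ 6: {1,2,4,6,13}  (accept∈set)
'a' @ 7: {3,7,8,9,10,12}
'd' @ 8: {1,2,4,6,13}  (accept∈set)
'a' @ 9: {3,7,8,9,10,12}
'd' @ 10: {1,2,4,6,13}  (accept∈set)
final: {1,2,4,6,13}; accept 1 in set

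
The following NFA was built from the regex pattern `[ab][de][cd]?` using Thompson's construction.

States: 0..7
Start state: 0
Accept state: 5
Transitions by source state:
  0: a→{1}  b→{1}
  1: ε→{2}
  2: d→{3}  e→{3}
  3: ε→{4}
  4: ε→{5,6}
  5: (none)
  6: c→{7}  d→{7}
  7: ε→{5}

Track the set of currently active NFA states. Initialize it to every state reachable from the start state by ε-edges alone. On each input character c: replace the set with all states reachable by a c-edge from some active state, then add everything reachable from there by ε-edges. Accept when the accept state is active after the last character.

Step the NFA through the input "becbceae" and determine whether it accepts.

Answer: REJECT

Trace:
start: ε-closure({0}) = {0}
'b' @ 1: {1,2}
'e' @ 2: {3,4,5,6}  ✓accept
'c' @ 3: {5,7}  ✓accept
'b' @ 4: {}  — dead — no transitions
rest 'ceae' ignored (set empty)
after full input: {}  (accept=5 not in)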